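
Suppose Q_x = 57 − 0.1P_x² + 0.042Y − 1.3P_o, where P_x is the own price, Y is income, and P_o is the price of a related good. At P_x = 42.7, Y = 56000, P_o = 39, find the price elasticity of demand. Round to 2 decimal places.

-0.17

Q_x = 57 − 0.1(42.7)² + 0.042(56000) − 1.3(39) = 57 − 182.329 + 2352 − 50.7 = 2175.971.
∂Q_x/∂P_x = −2·0.1·P_x = -8.54, so E_p = -8.54·(42.7/2175.971) ≈ -0.17.
|E_p| < 1: demand is inelastic.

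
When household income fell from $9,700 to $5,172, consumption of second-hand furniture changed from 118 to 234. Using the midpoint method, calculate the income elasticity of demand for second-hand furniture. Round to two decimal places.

%ΔQ = (234 − 118)/[(118+234)/2] = 116/176 ≈ 0.6591.
%ΔY = (5,172 − 9,700)/[(9,700+5,172)/2] = -4528/7436 ≈ -0.6089.
E_I = %ΔQ/%ΔY ≈ -1.08.
E_I < 0: inferior good.

-1.08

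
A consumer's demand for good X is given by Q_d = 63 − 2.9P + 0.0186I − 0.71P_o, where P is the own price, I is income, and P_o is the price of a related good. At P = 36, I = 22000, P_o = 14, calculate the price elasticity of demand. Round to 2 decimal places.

-0.29

Q_d = 63 − 2.9(36) + 0.0186(22000) − 0.71(14) = 63 − 104.4 + 409.2 − 9.94 = 357.86.
∂Q_d/∂P = −2.9, so E_p = (−2.9)·(36/357.86) ≈ -0.29.
|E_p| < 1: demand is inelastic.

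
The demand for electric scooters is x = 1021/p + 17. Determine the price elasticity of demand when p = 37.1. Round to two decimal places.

-0.62

At p = 37.1, x = 44.5202.
dx/dp = −1021/p² = −0.7418.
Point elasticity E = (dx/dp)·(p/x) = -0.7418 × 37.1/44.5202 ≈ -0.62.
|E| < 1, so demand is inelastic at this price.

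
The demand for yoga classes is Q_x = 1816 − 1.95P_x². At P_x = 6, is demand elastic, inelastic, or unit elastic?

At P_x = 6, Q_x = 1745.8.
dQ_x/dP_x = −2·1.95·P_x = −23.4.
Point elasticity E = (dQ_x/dP_x)·(P_x/Q_x) = -23.4 × 6/1745.8 ≈ -0.080.
|E| ≈ 0.080 < 1, so demand is inelastic.

inelastic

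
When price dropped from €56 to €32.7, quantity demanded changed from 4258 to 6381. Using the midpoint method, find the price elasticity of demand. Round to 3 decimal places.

-0.760

%Δq = (6381 − 4258)/[(4258 + 6381)/2] = 2123/5319.5 ≈ 0.3991.
%Δp = (32.7 − 56)/[(56 + 32.7)/2] = -23.3/44.35 ≈ -0.5254.
Arc elasticity E = %Δq/%Δp ≈ 0.3991/-0.5254 ≈ -0.760.
|E| < 1: demand is inelastic over this range.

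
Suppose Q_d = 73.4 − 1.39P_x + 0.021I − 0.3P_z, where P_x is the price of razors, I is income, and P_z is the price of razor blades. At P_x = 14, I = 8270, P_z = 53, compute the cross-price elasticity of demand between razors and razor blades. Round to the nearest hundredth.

-0.08

First evaluate Q_d: 73.4 − 1.39(14) + 0.021(8270) − 0.3(53) = 73.4 − 19.46 + 173.67 − 15.9 = 211.71.
∂Q_d/∂P_z = −0.3, so E_xy = -0.3·(53/211.71) ≈ -0.08.
E_xy < 0: the goods are complements.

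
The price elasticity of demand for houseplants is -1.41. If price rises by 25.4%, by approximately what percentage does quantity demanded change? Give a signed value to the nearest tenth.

%ΔQ ≈ E × %ΔP = (-1.41) × (25.4%) ≈ -35.8%.

-35.8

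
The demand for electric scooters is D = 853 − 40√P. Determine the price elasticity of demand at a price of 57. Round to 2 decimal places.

At P = 57, D = 551.0066.
dD/dP = −40/(2√P) = −40/(2·7.5498).
Point elasticity E = (dD/dP)·(P/D) = -2.6491 × 57/551.0066 ≈ -0.27.
|E| < 1, so demand is inelastic at this price.

-0.27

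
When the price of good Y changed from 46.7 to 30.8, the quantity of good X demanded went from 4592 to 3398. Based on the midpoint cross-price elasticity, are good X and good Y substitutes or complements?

%ΔQ_x = (3398 − 4592)/[(4592+3398)/2] = -1194/3995 ≈ -0.2989.
%ΔP_y = (30.8 − 46.7)/[(46.7+30.8)/2] ≈ -0.4103.
E_xy = -0.2989/-0.4103 ≈ 0.728.
E_xy > 0, so the goods are substitutes.

substitutes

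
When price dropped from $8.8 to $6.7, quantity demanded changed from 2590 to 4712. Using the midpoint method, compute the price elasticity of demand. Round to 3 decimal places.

%Δq = (4712 − 2590)/[(2590 + 4712)/2] = 2122/3651 ≈ 0.5812.
%ΔP = (6.7 − 8.8)/[(8.8 + 6.7)/2] = -2.1/7.75 ≈ -0.2710.
Arc elasticity E = %Δq/%ΔP ≈ 0.5812/-0.2710 ≈ -2.145.
|E| > 1: demand is elastic over this range.

-2.145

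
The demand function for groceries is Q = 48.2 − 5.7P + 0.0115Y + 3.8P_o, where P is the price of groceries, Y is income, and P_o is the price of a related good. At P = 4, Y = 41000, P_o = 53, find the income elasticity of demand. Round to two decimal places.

Q = 48.2 − 5.7(4) + 0.0115(41000) + 3.8(53) = 48.2 − 22.8 + 471.5 + 201.4 = 698.3.
∂Q/∂Y = +0.0115, so E_I = 0.0115·(41000/698.3) ≈ 0.68.
E_I ∈ (0,1): normal good (necessity).

0.68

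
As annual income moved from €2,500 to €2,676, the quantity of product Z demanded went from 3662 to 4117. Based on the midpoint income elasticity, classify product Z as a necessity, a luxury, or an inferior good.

luxury

%ΔQ = (4117 − 3662)/[(3662+4117)/2] = 455/3889.5 ≈ 0.1170.
%ΔY = (2,676 − 2,500)/[(2,500+2,676)/2] = 176/2588 ≈ 0.0680.
E_I = %ΔQ/%ΔY ≈ 1.720.
E_I > 1: normal good (luxury).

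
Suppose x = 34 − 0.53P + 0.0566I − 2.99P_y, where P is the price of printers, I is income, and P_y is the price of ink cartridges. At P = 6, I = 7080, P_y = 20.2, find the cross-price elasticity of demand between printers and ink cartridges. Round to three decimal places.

Evaluating quantity at (P, I, P_y) gives x = 34 − 0.53(6) + 0.0566(7080) − 2.99(20.2) = 34 − 3.18 + 400.728 − 60.398 = 371.15.
∂x/∂P_y = −2.99, so E_xy = -2.99·(20.2/371.15) ≈ -0.163.
E_xy < 0: the goods are complements.

-0.163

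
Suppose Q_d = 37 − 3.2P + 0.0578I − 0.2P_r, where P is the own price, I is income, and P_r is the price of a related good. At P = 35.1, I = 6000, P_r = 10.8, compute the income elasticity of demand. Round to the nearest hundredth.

Evaluating quantity at (P, I, P_r) gives Q_d = 37 − 3.2(35.1) + 0.0578(6000) − 0.2(10.8) = 37 − 112.32 + 346.8 − 2.16 = 269.32.
∂Q_d/∂I = +0.0578, so E_I = 0.0578·(6000/269.32) ≈ 1.29.
E_I > 1: normal good (luxury).

1.29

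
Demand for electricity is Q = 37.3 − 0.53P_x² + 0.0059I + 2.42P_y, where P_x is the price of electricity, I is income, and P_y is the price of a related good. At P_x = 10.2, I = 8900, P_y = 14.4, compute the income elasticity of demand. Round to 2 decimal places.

0.76

First evaluate Q: 37.3 − 0.53(10.2)² + 0.0059(8900) + 2.42(14.4) = 37.3 − 55.1412 + 52.51 + 34.848 = 69.5168.
∂Q/∂I = +0.0059, so E_I = 0.0059·(8900/69.5168) ≈ 0.76.
E_I ∈ (0,1): normal good (necessity).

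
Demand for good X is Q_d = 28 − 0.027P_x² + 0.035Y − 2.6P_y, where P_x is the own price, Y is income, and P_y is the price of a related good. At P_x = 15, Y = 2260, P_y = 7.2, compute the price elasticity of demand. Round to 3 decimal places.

-0.148

Evaluating quantity at (P_x, Y, P_y) gives Q_d = 28 − 0.027(15)² + 0.035(2260) − 2.6(7.2) = 28 − 6.075 + 79.1 − 18.72 = 82.305.
∂Q_d/∂P_x = −2·0.027·P_x = -0.81, so E_p = -0.81·(15/82.305) ≈ -0.148.
|E_p| < 1: demand is inelastic.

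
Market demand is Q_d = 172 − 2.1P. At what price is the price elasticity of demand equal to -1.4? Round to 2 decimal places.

Set −bP/(a − bP) = −1.4 ⇒ bP = 1.4(a − bP) ⇒ bP(1+1.4) = 1.4·a.
P = 1.4·172/(2.1·2.4) ≈ 47.78.

47.78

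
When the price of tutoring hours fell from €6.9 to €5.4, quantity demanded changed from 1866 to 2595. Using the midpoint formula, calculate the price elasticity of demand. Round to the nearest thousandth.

%Δq = (2595 − 1866)/[(1866 + 2595)/2] = 729/2230.5 ≈ 0.3268.
%ΔP = (5.4 − 6.9)/[(6.9 + 5.4)/2] = -1.5/6.15 ≈ -0.2439.
Arc elasticity E = %Δq/%ΔP ≈ 0.3268/-0.2439 ≈ -1.340.
|E| > 1: demand is elastic over this range.

-1.340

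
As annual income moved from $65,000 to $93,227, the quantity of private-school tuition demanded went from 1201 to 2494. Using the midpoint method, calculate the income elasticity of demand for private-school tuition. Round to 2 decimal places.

%ΔQ = (2494 − 1201)/[(1201+2494)/2] = 1293/1847.5 ≈ 0.6999.
%ΔY = (93,227 − 65,000)/[(65,000+93,227)/2] = 28227/79113.5 ≈ 0.3568.
E_I = %ΔQ/%ΔY ≈ 1.96.
E_I > 1: normal good (luxury).

1.96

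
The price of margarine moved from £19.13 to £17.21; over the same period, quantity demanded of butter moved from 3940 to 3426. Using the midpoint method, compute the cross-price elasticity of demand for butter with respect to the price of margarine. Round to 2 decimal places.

1.32

%ΔQ_x = (3426 − 3940)/[(3940+3426)/2] = -514/3683 ≈ -0.1396.
%ΔP_y = (17.21 − 19.13)/[(19.13+17.21)/2] ≈ -0.1057.
E_xy = -0.1396/-0.1057 ≈ 1.32.
E_xy > 0, so butter and margarine are substitutes.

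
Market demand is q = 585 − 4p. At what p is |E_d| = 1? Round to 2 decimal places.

73.13

For linear demand q = a − bp, E = −bp/(a − bp). |E| = 1 ⇒ bp = a − bp ⇒ p = a/(2b).
p = 585/(2·4) ≈ 73.13.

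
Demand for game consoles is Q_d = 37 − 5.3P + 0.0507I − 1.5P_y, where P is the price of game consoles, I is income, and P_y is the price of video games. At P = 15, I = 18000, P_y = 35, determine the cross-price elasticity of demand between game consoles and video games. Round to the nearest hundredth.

Q_d = 37 − 5.3(15) + 0.0507(18000) − 1.5(35) = 37 − 79.5 + 912.6 − 52.5 = 817.6.
∂Q_d/∂P_y = −1.5, so E_xy = -1.5·(35/817.6) ≈ -0.06.
E_xy < 0: the goods are complements.

-0.06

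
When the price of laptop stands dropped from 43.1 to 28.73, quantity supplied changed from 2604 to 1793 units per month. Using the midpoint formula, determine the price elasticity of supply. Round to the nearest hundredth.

%ΔQ = (1793 − 2604)/[(2604 + 1793)/2] = -811/2198.5 ≈ -0.3689.
%ΔP = (28.73 − 43.1)/[(43.1 + 28.73)/2] = -14.37/35.915 ≈ -0.4001.
Arc elasticity E = %ΔQ/%ΔP ≈ -0.3689/-0.4001 ≈ 0.92.
|E| < 1: supply is inelastic over this range.

0.92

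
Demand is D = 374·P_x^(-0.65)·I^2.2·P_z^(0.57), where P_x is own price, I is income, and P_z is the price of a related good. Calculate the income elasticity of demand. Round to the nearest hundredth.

For a Cobb–Douglas (constant-elasticity) form D = A·I^α·…, the elasticity with respect to I equals the exponent α at every point.
Here the exponent on I is 2.2, so the income elasticity of demand is 2.20.

2.20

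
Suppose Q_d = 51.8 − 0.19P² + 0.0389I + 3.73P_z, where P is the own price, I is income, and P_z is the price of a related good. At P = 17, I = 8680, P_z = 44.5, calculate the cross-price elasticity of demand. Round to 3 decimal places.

0.332

Substituting, Q_d = 51.8 − 0.19(17)² + 0.0389(8680) + 3.73(44.5) = 51.8 − 54.91 + 337.652 + 165.985 = 500.527.
∂Q_d/∂P_z = +3.73, so E_xy = 3.73·(44.5/500.527) ≈ 0.332.
E_xy > 0: the goods are substitutes.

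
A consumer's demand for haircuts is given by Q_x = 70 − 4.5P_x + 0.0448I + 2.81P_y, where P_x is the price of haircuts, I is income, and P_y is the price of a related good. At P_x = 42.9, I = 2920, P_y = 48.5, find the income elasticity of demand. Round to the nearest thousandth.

0.908

Evaluating quantity at (P_x, I, P_y) gives Q_x = 70 − 4.5(42.9) + 0.0448(2920) + 2.81(48.5) = 70 − 193.05 + 130.816 + 136.285 = 144.051.
∂Q_x/∂I = +0.0448, so E_I = 0.0448·(2920/144.051) ≈ 0.908.
E_I ∈ (0,1): normal good (necessity).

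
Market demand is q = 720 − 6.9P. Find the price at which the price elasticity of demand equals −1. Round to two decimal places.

52.17

For linear demand q = a − bP, E = −bP/(a − bP). |E| = 1 ⇒ bP = a − bP ⇒ P = a/(2b).
P = 720/(2·6.9) ≈ 52.17.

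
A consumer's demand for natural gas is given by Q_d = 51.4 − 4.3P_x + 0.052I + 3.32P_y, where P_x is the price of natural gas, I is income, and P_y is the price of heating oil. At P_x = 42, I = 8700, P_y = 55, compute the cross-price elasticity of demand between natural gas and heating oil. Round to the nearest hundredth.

0.36

Q_d = 51.4 − 4.3(42) + 0.052(8700) + 3.32(55) = 51.4 − 180.6 + 452.4 + 182.6 = 505.8.
∂Q_d/∂P_y = +3.32, so E_xy = 3.32·(55/505.8) ≈ 0.36.
E_xy > 0: the goods are substitutes.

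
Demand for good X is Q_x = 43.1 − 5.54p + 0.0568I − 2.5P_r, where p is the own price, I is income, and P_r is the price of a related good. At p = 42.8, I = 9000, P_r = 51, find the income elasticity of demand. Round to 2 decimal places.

2.69

Evaluating quantity at (p, I, P_r) gives Q_x = 43.1 − 5.54(42.8) + 0.0568(9000) − 2.5(51) = 43.1 − 237.112 + 511.2 − 127.5 = 189.688.
∂Q_x/∂I = +0.0568, so E_I = 0.0568·(9000/189.688) ≈ 2.69.
E_I > 1: normal good (luxury).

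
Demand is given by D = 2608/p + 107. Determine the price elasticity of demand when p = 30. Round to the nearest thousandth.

At p = 30, D = 193.9333.
dD/dp = −2608/p² = −2.8978.
Point elasticity E = (dD/dp)·(p/D) = -2.8978 × 30/193.9333 ≈ -0.448.
|E| < 1, so demand is inelastic at this price.

-0.448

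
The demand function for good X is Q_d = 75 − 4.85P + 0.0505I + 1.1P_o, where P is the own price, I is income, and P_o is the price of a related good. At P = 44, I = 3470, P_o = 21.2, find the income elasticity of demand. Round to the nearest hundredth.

First evaluate Q_d: 75 − 4.85(44) + 0.0505(3470) + 1.1(21.2) = 75 − 213.4 + 175.235 + 23.32 = 60.155.
∂Q_d/∂I = +0.0505, so E_I = 0.0505·(3470/60.155) ≈ 2.91.
E_I > 1: normal good (luxury).

2.91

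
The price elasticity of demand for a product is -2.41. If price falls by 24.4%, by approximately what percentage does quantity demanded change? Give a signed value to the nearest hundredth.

58.80

%ΔQ ≈ E × %ΔP = (-2.41) × (-24.4%) ≈ 58.80%.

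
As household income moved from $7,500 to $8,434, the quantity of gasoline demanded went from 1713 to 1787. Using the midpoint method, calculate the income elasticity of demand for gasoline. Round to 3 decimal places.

0.361

%ΔQ = (1787 − 1713)/[(1713+1787)/2] = 74/1750 ≈ 0.0423.
%ΔI = (8,434 − 7,500)/[(7,500+8,434)/2] = 934/7967 ≈ 0.1172.
E_I = %ΔQ/%ΔI ≈ 0.361.
E_I ∈ (0,1): normal good (necessity).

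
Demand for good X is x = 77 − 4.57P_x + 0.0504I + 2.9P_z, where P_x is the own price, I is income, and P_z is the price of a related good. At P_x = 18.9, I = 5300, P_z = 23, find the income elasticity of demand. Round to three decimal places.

x = 77 − 4.57(18.9) + 0.0504(5300) + 2.9(23) = 77 − 86.373 + 267.12 + 66.7 = 324.447.
∂x/∂I = +0.0504, so E_I = 0.0504·(5300/324.447) ≈ 0.823.
E_I ∈ (0,1): normal good (necessity).

0.823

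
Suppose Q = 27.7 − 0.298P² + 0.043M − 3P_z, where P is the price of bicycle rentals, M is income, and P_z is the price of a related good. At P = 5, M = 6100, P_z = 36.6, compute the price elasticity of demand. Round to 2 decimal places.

-0.09

Evaluating quantity at (P, M, P_z) gives Q = 27.7 − 0.298(5)² + 0.043(6100) − 3(36.6) = 27.7 − 7.45 + 262.3 − 109.8 = 172.75.
∂Q/∂P = −2·0.298·P = -2.98, so E_p = -2.98·(5/172.75) ≈ -0.09.
|E_p| < 1: demand is inelastic.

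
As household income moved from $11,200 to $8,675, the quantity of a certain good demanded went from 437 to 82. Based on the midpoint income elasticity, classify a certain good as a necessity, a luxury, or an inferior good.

%ΔQ = (82 − 437)/[(437+82)/2] = -355/259.5 ≈ -1.3680.
%ΔY = (8,675 − 11,200)/[(11,200+8,675)/2] = -2525/9937.5 ≈ -0.2541.
E_I = %ΔQ/%ΔY ≈ 5.384.
E_I > 1: normal good (luxury).

luxury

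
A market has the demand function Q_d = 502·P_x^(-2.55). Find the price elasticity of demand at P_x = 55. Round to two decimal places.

-2.55

For a Cobb–Douglas (constant-elasticity) form Q_d = A·P_x^α·…, the elasticity with respect to P_x equals the exponent α at every point.
Here the exponent on P_x is -2.55, so the price elasticity of demand is -2.55.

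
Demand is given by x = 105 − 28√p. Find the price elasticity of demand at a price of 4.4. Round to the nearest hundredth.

-0.63

At p = 4.4, x = 46.2667.
dx/dp = −28/(2√p) = −28/(2·2.0976).
Point elasticity E = (dx/dp)·(p/x) = -6.6742 × 4.4/46.2667 ≈ -0.63.
|E| < 1, so demand is inelastic at this price.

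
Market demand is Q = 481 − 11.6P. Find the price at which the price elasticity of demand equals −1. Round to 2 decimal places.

For linear demand Q = a − bP, E = −bP/(a − bP). |E| = 1 ⇒ bP = a − bP ⇒ P = a/(2b).
P = 481/(2·11.6) ≈ 20.73.

20.73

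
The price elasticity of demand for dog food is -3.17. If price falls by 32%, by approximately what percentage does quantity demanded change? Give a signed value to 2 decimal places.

%ΔQ ≈ E × %ΔP = (-3.17) × (-32%) = 101.44%.

101.44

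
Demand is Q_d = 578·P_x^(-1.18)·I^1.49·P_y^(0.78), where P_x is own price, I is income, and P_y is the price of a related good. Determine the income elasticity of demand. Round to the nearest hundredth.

For a Cobb–Douglas (constant-elasticity) form Q_d = A·I^α·…, the elasticity with respect to I equals the exponent α at every point.
Here the exponent on I is 1.49, so the income elasticity of demand is 1.49.

1.49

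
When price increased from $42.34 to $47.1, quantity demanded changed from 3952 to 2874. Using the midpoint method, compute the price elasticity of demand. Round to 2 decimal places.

%ΔQ = (2874 − 3952)/[(3952 + 2874)/2] = -1078/3413 ≈ -0.3159.
%ΔP = (47.1 − 42.34)/[(42.34 + 47.1)/2] = 4.76/44.72 ≈ 0.1064.
Arc elasticity E = %ΔQ/%ΔP ≈ -0.3159/0.1064 ≈ -2.97.
|E| > 1: demand is elastic over this range.

-2.97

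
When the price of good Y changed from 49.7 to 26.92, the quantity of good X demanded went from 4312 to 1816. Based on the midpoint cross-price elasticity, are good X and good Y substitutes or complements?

%ΔQ_x = (1816 − 4312)/[(4312+1816)/2] = -2496/3064 ≈ -0.8146.
%ΔP_y = (26.92 − 49.7)/[(49.7+26.92)/2] ≈ -0.5946.
E_xy = -0.8146/-0.5946 ≈ 1.370.
E_xy > 0, so the goods are substitutes.

substitutes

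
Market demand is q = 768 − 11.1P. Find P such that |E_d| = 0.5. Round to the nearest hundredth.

23.06

Set −bP/(a − bP) = −0.5 ⇒ bP = 0.5(a − bP) ⇒ bP(1+0.5) = 0.5·a.
P = 0.5·768/(11.1·1.5) ≈ 23.06.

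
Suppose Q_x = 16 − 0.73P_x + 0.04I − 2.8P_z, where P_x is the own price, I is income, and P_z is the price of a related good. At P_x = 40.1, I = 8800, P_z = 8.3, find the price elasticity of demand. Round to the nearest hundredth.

-0.09

Substituting, Q_x = 16 − 0.73(40.1) + 0.04(8800) − 2.8(8.3) = 16 − 29.273 + 352 − 23.24 = 315.487.
∂Q_x/∂P_x = −0.73, so E_p = (−0.73)·(40.1/315.487) ≈ -0.09.
|E_p| < 1: demand is inelastic.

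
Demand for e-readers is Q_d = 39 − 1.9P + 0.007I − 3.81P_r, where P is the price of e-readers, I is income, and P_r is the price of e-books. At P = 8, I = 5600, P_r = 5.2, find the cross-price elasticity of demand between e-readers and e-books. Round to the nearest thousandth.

-0.459

At the given point, Q_d = 39 − 1.9(8) + 0.007(5600) − 3.81(5.2) = 39 − 15.2 + 39.2 − 19.812 = 43.188.
∂Q_d/∂P_r = −3.81, so E_xy = -3.81·(5.2/43.188) ≈ -0.459.
E_xy < 0: the goods are complements.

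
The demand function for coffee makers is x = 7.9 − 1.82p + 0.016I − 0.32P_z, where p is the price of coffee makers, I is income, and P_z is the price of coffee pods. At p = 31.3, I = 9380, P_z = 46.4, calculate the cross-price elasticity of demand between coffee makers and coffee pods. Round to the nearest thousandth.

-0.172

Substituting, x = 7.9 − 1.82(31.3) + 0.016(9380) − 0.32(46.4) = 7.9 − 56.966 + 150.08 − 14.848 = 86.166.
∂x/∂P_z = −0.32, so E_xy = -0.32·(46.4/86.166) ≈ -0.172.
E_xy < 0: the goods are complements.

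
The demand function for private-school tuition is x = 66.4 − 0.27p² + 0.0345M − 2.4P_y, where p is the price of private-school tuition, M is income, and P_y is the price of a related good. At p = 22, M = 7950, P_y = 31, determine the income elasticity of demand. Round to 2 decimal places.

First evaluate x: 66.4 − 0.27(22)² + 0.0345(7950) − 2.4(31) = 66.4 − 130.68 + 274.275 − 74.4 = 135.595.
∂x/∂M = +0.0345, so E_I = 0.0345·(7950/135.595) ≈ 2.02.
E_I > 1: normal good (luxury).

2.02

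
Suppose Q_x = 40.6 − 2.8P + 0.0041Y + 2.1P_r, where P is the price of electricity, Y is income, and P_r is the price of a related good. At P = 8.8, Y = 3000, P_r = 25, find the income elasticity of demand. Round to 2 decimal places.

Evaluating quantity at (P, Y, P_r) gives Q_x = 40.6 − 2.8(8.8) + 0.0041(3000) + 2.1(25) = 40.6 − 24.64 + 12.3 + 52.5 = 80.76.
∂Q_x/∂Y = +0.0041, so E_I = 0.0041·(3000/80.76) ≈ 0.15.
E_I ∈ (0,1): normal good (necessity).

0.15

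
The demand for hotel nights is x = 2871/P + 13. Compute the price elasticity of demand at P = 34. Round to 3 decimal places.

At P = 34, x = 97.4412.
dx/dP = −2871/P² = −2.4836.
Point elasticity E = (dx/dP)·(P/x) = -2.4836 × 34/97.4412 ≈ -0.867.
|E| < 1, so demand is inelastic at this price.

-0.867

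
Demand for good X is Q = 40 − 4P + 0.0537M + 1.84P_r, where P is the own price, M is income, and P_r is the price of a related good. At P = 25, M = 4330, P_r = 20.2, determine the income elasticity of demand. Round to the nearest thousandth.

1.109

At the given point, Q = 40 − 4(25) + 0.0537(4330) + 1.84(20.2) = 40 − 100 + 232.521 + 37.168 = 209.689.
∂Q/∂M = +0.0537, so E_I = 0.0537·(4330/209.689) ≈ 1.109.
E_I > 1: normal good (luxury).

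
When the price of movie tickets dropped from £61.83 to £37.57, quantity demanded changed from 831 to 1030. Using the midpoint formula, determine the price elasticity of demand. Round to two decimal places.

%Δq = (1030 − 831)/[(831 + 1030)/2] = 199/930.5 ≈ 0.2139.
%ΔP = (37.57 − 61.83)/[(61.83 + 37.57)/2] = -24.26/49.7 ≈ -0.4881.
Arc elasticity E = %Δq/%ΔP ≈ 0.2139/-0.4881 ≈ -0.44.
|E| < 1: demand is inelastic over this range.

-0.44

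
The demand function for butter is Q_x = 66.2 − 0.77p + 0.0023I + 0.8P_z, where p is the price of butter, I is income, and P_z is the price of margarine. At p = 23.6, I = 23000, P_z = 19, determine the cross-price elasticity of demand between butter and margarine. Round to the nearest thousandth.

First evaluate Q_x: 66.2 − 0.77(23.6) + 0.0023(23000) + 0.8(19) = 66.2 − 18.172 + 52.9 + 15.2 = 116.128.
∂Q_x/∂P_z = +0.8, so E_xy = 0.8·(19/116.128) ≈ 0.131.
E_xy > 0: the goods are substitutes.

0.131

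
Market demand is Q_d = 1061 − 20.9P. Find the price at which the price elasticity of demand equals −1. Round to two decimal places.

25.38

For linear demand Q_d = a − bP, E = −bP/(a − bP). |E| = 1 ⇒ bP = a − bP ⇒ P = a/(2b).
P = 1061/(2·20.9) ≈ 25.38.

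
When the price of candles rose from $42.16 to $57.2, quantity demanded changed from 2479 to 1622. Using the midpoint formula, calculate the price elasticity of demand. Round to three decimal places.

%Δq = (1622 − 2479)/[(2479 + 1622)/2] = -857/2050.5 ≈ -0.4179.
%Δp = (57.2 − 42.16)/[(42.16 + 57.2)/2] = 15.04/49.68 ≈ 0.3027.
Arc elasticity E = %Δq/%Δp ≈ -0.4179/0.3027 ≈ -1.381.
|E| > 1: demand is elastic over this range.

-1.381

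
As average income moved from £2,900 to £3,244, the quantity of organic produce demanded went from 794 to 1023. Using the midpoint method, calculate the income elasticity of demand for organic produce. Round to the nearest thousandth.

2.251

%ΔQ = (1023 − 794)/[(794+1023)/2] = 229/908.5 ≈ 0.2521.
%ΔI = (3,244 − 2,900)/[(2,900+3,244)/2] = 344/3072 ≈ 0.1120.
E_I = %ΔQ/%ΔI ≈ 2.251.
E_I > 1: normal good (luxury).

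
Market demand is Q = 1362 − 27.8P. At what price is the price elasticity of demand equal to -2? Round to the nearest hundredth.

32.66

Set −bP/(a − bP) = −2 ⇒ bP = 2(a − bP) ⇒ bP(1+2) = 2·a.
P = 2·1362/(27.8·3) ≈ 32.66.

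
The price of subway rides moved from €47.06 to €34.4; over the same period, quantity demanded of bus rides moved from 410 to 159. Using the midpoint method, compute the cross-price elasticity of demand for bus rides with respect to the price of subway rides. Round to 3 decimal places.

2.838

%ΔQ_x = (159 − 410)/[(410+159)/2] = -251/284.5 ≈ -0.8822.
%ΔP_y = (34.4 − 47.06)/[(47.06+34.4)/2] ≈ -0.3108.
E_xy = -0.8822/-0.3108 ≈ 2.838.
E_xy > 0, so bus rides and subway rides are substitutes.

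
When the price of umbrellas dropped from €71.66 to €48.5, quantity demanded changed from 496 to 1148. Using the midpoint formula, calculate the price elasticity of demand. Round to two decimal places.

%Δq = (1148 − 496)/[(496 + 1148)/2] = 652/822 ≈ 0.7932.
%Δp = (48.5 − 71.66)/[(71.66 + 48.5)/2] = -23.16/60.08 ≈ -0.3855.
Arc elasticity E = %Δq/%Δp ≈ 0.7932/-0.3855 ≈ -2.06.
|E| > 1: demand is elastic over this range.

-2.06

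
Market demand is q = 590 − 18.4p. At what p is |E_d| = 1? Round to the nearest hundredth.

For linear demand q = a − bp, E = −bp/(a − bp). |E| = 1 ⇒ bp = a − bp ⇒ p = a/(2b).
p = 590/(2·18.4) ≈ 16.03.

16.03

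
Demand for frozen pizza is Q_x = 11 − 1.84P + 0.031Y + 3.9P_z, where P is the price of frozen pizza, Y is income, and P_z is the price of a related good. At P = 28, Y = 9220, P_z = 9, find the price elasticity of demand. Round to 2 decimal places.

Substituting, Q_x = 11 − 1.84(28) + 0.031(9220) + 3.9(9) = 11 − 51.52 + 285.82 + 35.1 = 280.4.
∂Q_x/∂P = −1.84, so E_p = (−1.84)·(28/280.4) ≈ -0.18.
|E_p| < 1: demand is inelastic.

-0.18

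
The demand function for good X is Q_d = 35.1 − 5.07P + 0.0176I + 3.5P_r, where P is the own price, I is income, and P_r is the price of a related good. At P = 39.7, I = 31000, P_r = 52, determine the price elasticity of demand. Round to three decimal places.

-0.359

At the given point, Q_d = 35.1 − 5.07(39.7) + 0.0176(31000) + 3.5(52) = 35.1 − 201.279 + 545.6 + 182 = 561.421.
∂Q_d/∂P = −5.07, so E_p = (−5.07)·(39.7/561.421) ≈ -0.359.
|E_p| < 1: demand is inelastic.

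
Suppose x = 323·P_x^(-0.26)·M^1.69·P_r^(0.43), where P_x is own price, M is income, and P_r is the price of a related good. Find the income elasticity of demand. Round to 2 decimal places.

1.69

For a Cobb–Douglas (constant-elasticity) form x = A·M^α·…, the elasticity with respect to M equals the exponent α at every point.
Here the exponent on M is 1.69, so the income elasticity of demand is 1.69.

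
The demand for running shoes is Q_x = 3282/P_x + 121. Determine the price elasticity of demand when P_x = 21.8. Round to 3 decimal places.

At P_x = 21.8, Q_x = 271.5505.
dQ_x/dP_x = −3282/P_x² = −6.906.
Point elasticity E = (dQ_x/dP_x)·(P_x/Q_x) = -6.906 × 21.8/271.5505 ≈ -0.554.
|E| < 1, so demand is inelastic at this price.

-0.554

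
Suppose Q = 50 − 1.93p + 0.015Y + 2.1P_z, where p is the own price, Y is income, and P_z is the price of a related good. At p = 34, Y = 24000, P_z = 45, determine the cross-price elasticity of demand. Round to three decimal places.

Q = 50 − 1.93(34) + 0.015(24000) + 2.1(45) = 50 − 65.62 + 360 + 94.5 = 438.88.
∂Q/∂P_z = +2.1, so E_xy = 2.1·(45/438.88) ≈ 0.215.
E_xy > 0: the goods are substitutes.

0.215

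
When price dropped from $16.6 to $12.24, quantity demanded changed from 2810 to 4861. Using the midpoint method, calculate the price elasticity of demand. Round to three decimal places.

-1.769

%ΔQ = (4861 − 2810)/[(2810 + 4861)/2] = 2051/3835.5 ≈ 0.5347.
%Δp = (12.24 − 16.6)/[(16.6 + 12.24)/2] = -4.36/14.42 ≈ -0.3024.
Arc elasticity E = %ΔQ/%Δp ≈ 0.5347/-0.3024 ≈ -1.769.
|E| > 1: demand is elastic over this range.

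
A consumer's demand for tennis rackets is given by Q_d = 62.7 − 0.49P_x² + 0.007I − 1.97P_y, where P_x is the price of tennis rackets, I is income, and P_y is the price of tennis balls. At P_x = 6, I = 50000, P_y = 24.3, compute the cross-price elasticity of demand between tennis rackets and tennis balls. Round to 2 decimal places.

Evaluating quantity at (P_x, I, P_y) gives Q_d = 62.7 − 0.49(6)² + 0.007(50000) − 1.97(24.3) = 62.7 − 17.64 + 350 − 47.871 = 347.189.
∂Q_d/∂P_y = −1.97, so E_xy = -1.97·(24.3/347.189) ≈ -0.14.
E_xy < 0: the goods are complements.

-0.14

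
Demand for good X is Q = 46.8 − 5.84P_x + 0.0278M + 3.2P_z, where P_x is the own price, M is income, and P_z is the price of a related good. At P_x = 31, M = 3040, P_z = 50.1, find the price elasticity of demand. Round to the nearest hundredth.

Q = 46.8 − 5.84(31) + 0.0278(3040) + 3.2(50.1) = 46.8 − 181.04 + 84.512 + 160.32 = 110.592.
∂Q/∂P_x = −5.84, so E_p = (−5.84)·(31/110.592) ≈ -1.64.
|E_p| > 1: demand is elastic.

-1.64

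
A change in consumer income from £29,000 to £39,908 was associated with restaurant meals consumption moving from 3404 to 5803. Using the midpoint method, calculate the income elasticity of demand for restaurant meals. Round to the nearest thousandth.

1.646

%ΔQ = (5803 − 3404)/[(3404+5803)/2] = 2399/4603.5 ≈ 0.5211.
%ΔI = (39,908 − 29,000)/[(29,000+39,908)/2] = 10908/34454 ≈ 0.3166.
E_I = %ΔQ/%ΔI ≈ 1.646.
E_I > 1: normal good (luxury).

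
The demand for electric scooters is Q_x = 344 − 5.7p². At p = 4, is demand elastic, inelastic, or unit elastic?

inelastic

At p = 4, Q_x = 252.8.
dQ_x/dp = −2·5.7·p = −45.6.
Point elasticity E = (dQ_x/dp)·(p/Q_x) = -45.6 × 4/252.8 ≈ -0.722.
|E| ≈ 0.722 < 1, so demand is inelastic.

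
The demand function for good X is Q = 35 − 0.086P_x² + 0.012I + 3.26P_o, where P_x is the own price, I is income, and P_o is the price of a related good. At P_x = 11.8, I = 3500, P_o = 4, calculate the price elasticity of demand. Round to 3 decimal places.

-0.307

First evaluate Q: 35 − 0.086(11.8)² + 0.012(3500) + 3.26(4) = 35 − 11.9746 + 42 + 13.04 = 78.0654.
∂Q/∂P_x = −2·0.086·P_x = -2.0296, so E_p = -2.0296·(11.8/78.0654) ≈ -0.307.
|E_p| < 1: demand is inelastic.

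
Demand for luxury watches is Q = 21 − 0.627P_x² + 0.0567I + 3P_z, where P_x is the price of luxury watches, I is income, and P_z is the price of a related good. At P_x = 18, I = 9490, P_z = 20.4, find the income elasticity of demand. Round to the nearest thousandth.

1.290

At the given point, Q = 21 − 0.627(18)² + 0.0567(9490) + 3(20.4) = 21 − 203.148 + 538.083 + 61.2 = 417.135.
∂Q/∂I = +0.0567, so E_I = 0.0567·(9490/417.135) ≈ 1.290.
E_I > 1: normal good (luxury).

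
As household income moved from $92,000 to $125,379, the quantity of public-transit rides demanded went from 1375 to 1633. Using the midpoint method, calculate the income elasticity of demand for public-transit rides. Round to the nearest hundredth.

0.56

%ΔQ = (1633 − 1375)/[(1375+1633)/2] = 258/1504 ≈ 0.1715.
%ΔI = (125,379 − 92,000)/[(92,000+125,379)/2] = 33379/108689.5 ≈ 0.3071.
E_I = %ΔQ/%ΔI ≈ 0.56.
E_I ∈ (0,1): normal good (necessity).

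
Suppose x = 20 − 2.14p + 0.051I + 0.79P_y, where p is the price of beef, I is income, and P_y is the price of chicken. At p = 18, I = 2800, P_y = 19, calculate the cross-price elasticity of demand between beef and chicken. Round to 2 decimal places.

Substituting, x = 20 − 2.14(18) + 0.051(2800) + 0.79(19) = 20 − 38.52 + 142.8 + 15.01 = 139.29.
∂x/∂P_y = +0.79, so E_xy = 0.79·(19/139.29) ≈ 0.11.
E_xy > 0: the goods are substitutes.

0.11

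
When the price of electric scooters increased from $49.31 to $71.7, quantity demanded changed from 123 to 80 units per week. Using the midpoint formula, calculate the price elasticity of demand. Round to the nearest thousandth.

%ΔQ = (80 − 123)/[(123 + 80)/2] = -43/101.5 ≈ -0.4236.
%ΔP = (71.7 − 49.31)/[(49.31 + 71.7)/2] = 22.39/60.505 ≈ 0.3701.
Arc elasticity E = %ΔQ/%ΔP ≈ -0.4236/0.3701 ≈ -1.145.
|E| > 1: demand is elastic over this range.

-1.145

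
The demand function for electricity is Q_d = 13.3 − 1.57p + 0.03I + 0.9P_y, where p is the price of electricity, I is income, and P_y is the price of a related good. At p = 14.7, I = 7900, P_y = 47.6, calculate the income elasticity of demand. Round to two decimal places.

Substituting, Q_d = 13.3 − 1.57(14.7) + 0.03(7900) + 0.9(47.6) = 13.3 − 23.079 + 237 + 42.84 = 270.061.
∂Q_d/∂I = +0.03, so E_I = 0.03·(7900/270.061) ≈ 0.88.
E_I ∈ (0,1): normal good (necessity).

0.88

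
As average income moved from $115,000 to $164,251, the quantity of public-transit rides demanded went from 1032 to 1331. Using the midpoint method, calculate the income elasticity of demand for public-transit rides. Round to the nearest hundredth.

0.72

%ΔQ = (1331 − 1032)/[(1032+1331)/2] = 299/1181.5 ≈ 0.2531.
%ΔM = (164,251 − 115,000)/[(115,000+164,251)/2] = 49251/139625.5 ≈ 0.3527.
E_I = %ΔQ/%ΔM ≈ 0.72.
E_I ∈ (0,1): normal good (necessity).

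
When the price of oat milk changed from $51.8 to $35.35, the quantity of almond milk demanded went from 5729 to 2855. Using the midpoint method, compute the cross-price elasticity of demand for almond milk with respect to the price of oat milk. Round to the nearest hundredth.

%ΔQ_x = (2855 − 5729)/[(5729+2855)/2] = -2874/4292 ≈ -0.6696.
%ΔP_y = (35.35 − 51.8)/[(51.8+35.35)/2] ≈ -0.3775.
E_xy = -0.6696/-0.3775 ≈ 1.77.
E_xy > 0, so almond milk and oat milk are substitutes.

1.77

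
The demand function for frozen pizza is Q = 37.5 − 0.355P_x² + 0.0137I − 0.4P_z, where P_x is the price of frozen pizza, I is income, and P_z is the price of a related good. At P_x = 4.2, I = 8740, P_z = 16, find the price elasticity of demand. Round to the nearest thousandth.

-0.087

At the given point, Q = 37.5 − 0.355(4.2)² + 0.0137(8740) − 0.4(16) = 37.5 − 6.2622 + 119.738 − 6.4 = 144.5758.
∂Q/∂P_x = −2·0.355·P_x = -2.982, so E_p = -2.982·(4.2/144.5758) ≈ -0.087.
|E_p| < 1: demand is inelastic.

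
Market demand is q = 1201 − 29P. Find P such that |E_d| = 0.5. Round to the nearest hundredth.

13.80

Set −bP/(a − bP) = −0.5 ⇒ bP = 0.5(a − bP) ⇒ bP(1+0.5) = 0.5·a.
P = 0.5·1201/(29·1.5) ≈ 13.80.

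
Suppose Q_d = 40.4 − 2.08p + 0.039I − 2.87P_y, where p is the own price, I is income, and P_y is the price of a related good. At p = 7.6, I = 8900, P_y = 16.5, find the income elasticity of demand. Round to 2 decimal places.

1.07

First evaluate Q_d: 40.4 − 2.08(7.6) + 0.039(8900) − 2.87(16.5) = 40.4 − 15.808 + 347.1 − 47.355 = 324.337.
∂Q_d/∂I = +0.039, so E_I = 0.039·(8900/324.337) ≈ 1.07.
E_I > 1: normal good (luxury).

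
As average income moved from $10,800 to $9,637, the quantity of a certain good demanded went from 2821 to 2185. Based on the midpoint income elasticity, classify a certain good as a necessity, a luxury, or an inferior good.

%ΔQ = (2185 − 2821)/[(2821+2185)/2] = -636/2503 ≈ -0.2541.
%ΔY = (9,637 − 10,800)/[(10,800+9,637)/2] = -1163/10218.5 ≈ -0.1138.
E_I = %ΔQ/%ΔY ≈ 2.233.
E_I > 1: normal good (luxury).

luxury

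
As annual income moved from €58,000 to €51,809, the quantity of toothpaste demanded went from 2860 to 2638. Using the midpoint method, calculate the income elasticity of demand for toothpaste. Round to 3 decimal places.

%ΔQ = (2638 − 2860)/[(2860+2638)/2] = -222/2749 ≈ -0.0808.
%ΔI = (51,809 − 58,000)/[(58,000+51,809)/2] = -6191/54904.5 ≈ -0.1128.
E_I = %ΔQ/%ΔI ≈ 0.716.
E_I ∈ (0,1): normal good (necessity).

0.716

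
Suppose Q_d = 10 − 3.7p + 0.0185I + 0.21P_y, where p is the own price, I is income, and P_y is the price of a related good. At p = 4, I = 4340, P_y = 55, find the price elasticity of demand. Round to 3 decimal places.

First evaluate Q_d: 10 − 3.7(4) + 0.0185(4340) + 0.21(55) = 10 − 14.8 + 80.29 + 11.55 = 87.04.
∂Q_d/∂p = −3.7, so E_p = (−3.7)·(4/87.04) ≈ -0.170.
|E_p| < 1: demand is inelastic.

-0.170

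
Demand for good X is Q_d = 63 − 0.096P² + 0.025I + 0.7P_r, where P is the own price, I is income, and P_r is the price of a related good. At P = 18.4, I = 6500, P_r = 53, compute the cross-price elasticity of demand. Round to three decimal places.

0.161

At the given point, Q_d = 63 − 0.096(18.4)² + 0.025(6500) + 0.7(53) = 63 − 32.5018 + 162.5 + 37.1 = 230.0982.
∂Q_d/∂P_r = +0.7, so E_xy = 0.7·(53/230.0982) ≈ 0.161.
E_xy > 0: the goods are substitutes.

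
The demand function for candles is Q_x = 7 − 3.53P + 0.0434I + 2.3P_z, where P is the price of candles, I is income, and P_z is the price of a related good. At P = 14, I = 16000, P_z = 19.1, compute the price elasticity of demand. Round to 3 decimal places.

-0.071

Q_x = 7 − 3.53(14) + 0.0434(16000) + 2.3(19.1) = 7 − 49.42 + 694.4 + 43.93 = 695.91.
∂Q_x/∂P = −3.53, so E_p = (−3.53)·(14/695.91) ≈ -0.071.
|E_p| < 1: demand is inelastic.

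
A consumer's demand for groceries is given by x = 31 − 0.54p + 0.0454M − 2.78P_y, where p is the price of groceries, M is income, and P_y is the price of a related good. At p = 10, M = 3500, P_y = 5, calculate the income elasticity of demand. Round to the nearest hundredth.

0.93

x = 31 − 0.54(10) + 0.0454(3500) − 2.78(5) = 31 − 5.4 + 158.9 − 13.9 = 170.6.
∂x/∂M = +0.0454, so E_I = 0.0454·(3500/170.6) ≈ 0.93.
E_I ∈ (0,1): normal good (necessity).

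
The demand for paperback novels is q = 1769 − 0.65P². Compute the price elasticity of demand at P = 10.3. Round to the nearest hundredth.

At P = 10.3, q = 1700.0415.
dq/dP = −2·0.65·P = −13.39.
Point elasticity E = (dq/dP)·(P/q) = -13.39 × 10.3/1700.0415 ≈ -0.08.
|E| < 1, so demand is inelastic at this price.

-0.08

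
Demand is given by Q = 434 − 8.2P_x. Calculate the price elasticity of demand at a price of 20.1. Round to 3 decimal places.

-0.612

At P_x = 20.1, Q = 269.18.
dQ/dP_x = −8.2.
Point elasticity E = (dQ/dP_x)·(P_x/Q) = -8.2 × 20.1/269.18 ≈ -0.612.
|E| < 1, so demand is inelastic at this price.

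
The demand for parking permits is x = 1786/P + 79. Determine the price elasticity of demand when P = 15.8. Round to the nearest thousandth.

-0.589

At P = 15.8, x = 192.038.
dx/dP = −1786/P² = −7.1543.
Point elasticity E = (dx/dP)·(P/x) = -7.1543 × 15.8/192.038 ≈ -0.589.
|E| < 1, so demand is inelastic at this price.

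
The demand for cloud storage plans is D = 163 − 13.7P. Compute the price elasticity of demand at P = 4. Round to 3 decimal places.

-0.506

At P = 4, D = 108.2.
dD/dP = −13.7.
Point elasticity E = (dD/dP)·(P/D) = -13.7 × 4/108.2 ≈ -0.506.
|E| < 1, so demand is inelastic at this price.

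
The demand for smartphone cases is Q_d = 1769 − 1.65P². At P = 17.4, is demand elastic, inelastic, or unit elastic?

At P = 17.4, Q_d = 1269.446.
dQ_d/dP = −2·1.65·P = −57.42.
Point elasticity E = (dQ_d/dP)·(P/Q_d) = -57.42 × 17.4/1269.446 ≈ -0.787.
|E| ≈ 0.787 < 1, so demand is inelastic.

inelastic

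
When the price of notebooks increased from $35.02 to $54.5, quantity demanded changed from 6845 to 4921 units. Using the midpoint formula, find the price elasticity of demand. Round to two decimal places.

-0.75

%Δq = (4921 − 6845)/[(6845 + 4921)/2] = -1924/5883 ≈ -0.3270.
%ΔP = (54.5 − 35.02)/[(35.02 + 54.5)/2] = 19.48/44.76 ≈ 0.4352.
Arc elasticity E = %Δq/%ΔP ≈ -0.3270/0.4352 ≈ -0.75.
|E| < 1: demand is inelastic over this range.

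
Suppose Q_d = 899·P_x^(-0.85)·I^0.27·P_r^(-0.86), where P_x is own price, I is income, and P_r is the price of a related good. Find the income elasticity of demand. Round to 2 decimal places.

0.27

For a Cobb–Douglas (constant-elasticity) form Q_d = A·I^α·…, the elasticity with respect to I equals the exponent α at every point.
Here the exponent on I is 0.27, so the income elasticity of demand is 0.27.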